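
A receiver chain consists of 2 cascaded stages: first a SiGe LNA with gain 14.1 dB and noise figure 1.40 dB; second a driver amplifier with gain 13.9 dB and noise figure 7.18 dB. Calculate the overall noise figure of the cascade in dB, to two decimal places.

Convert to linear (a loss of L dB is a gain of −L dB): F_i = 10^(NF_i/10), G_i = 10^(G_i,dB/10)
  Stage 1: F_1 = 10^(1.40/10) = 1.380, G_1 = 10^(14.1/10) = 25.70
  Stage 2: F_2 = 10^(7.18/10) = 5.224, G_2 = 10^(13.9/10) = 24.55
Friis cascade:
  F = 1.380 + (5.224 − 1)/25.70 = 1.545
NF = 10 log₁₀(1.545) = 1.89 dB

1.89 dB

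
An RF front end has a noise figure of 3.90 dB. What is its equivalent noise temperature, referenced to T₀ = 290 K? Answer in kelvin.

F = 10^(3.90/10) = 2.45471
T_e = (F − 1)·T₀ = (2.45471 − 1) × 290 = 422 K

422 K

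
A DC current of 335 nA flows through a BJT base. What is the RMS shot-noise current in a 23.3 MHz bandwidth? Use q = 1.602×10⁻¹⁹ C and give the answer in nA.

1.58 nA

I_n = √(2qI·B)
2qI·B = 2 × 1.602×10⁻¹⁹ × 3.35×10⁻⁷ × 2.33×10⁷ = 2.50×10⁻¹⁸ A²
I_n = √(2.50×10⁻¹⁸) = 1.58×10⁻⁹ A = 1.58 nA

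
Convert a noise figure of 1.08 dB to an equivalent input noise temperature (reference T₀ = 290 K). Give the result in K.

F = 10^(1.08/10) = 1.28233
T_e = (F − 1)·T₀ = (1.28233 − 1) × 290 = 81.9 K

81.9 K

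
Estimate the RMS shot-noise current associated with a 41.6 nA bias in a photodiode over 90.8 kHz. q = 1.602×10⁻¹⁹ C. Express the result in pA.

34.8 pA

I_n = √(2qI·B)
2qI·B = 2 × 1.602×10⁻¹⁹ × 4.16×10⁻⁸ × 9.08×10⁴ = 1.21×10⁻²¹ A²
I_n = √(1.21×10⁻²¹) = 3.48×10⁻¹¹ A = 34.8 pA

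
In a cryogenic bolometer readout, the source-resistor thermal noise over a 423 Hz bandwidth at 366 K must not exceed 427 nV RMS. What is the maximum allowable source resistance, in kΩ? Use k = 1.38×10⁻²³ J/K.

Johnson–Nyquist: V_n = √(4kTRB) ⇒ R = V_n² / (4kTB)
4kTB = 4 × 1.38×10⁻²³ × 366 × 4.23×10² = 8.55×10⁻¹⁸
R = (4.27×10⁻⁷)² / 8.55×10⁻¹⁸ = 2.13×10⁴ Ω = 21.3 kΩ

21.3 kΩ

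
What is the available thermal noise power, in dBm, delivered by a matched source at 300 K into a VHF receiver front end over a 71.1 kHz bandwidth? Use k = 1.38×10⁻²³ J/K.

P_n = kTB = 1.38×10⁻²³ × 300 × 7.11×10⁴ = 2.94×10⁻¹⁶ W
In dBm: 10 log₁₀(2.94×10⁻¹⁶ / 10⁻³) = −125.3 dBm

−125.3 dBm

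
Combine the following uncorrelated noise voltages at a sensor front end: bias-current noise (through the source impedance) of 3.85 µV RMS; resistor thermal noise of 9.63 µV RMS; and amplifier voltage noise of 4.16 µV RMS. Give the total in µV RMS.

11.2 µV

Uncorrelated sources add in power (mean-square): V_tot = √(ΣV_i²)
V_tot = √[(3.85×10⁻⁶)² + (9.63×10⁻⁶)² + (4.16×10⁻⁶)²] = 1.12×10⁻⁵ V = 11.2 µV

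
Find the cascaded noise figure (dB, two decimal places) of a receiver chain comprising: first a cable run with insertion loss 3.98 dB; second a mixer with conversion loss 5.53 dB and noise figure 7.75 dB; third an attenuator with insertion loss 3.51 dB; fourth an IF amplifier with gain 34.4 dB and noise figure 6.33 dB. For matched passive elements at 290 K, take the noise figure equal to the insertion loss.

19.64 dB

Convert to linear (a loss of L dB is a gain of −L dB): F_i = 10^(NF_i/10), G_i = 10^(G_i,dB/10)
  Stage 1: F_1 = 10^(3.98/10) = 2.500, G_1 = 10^(−3.98/10) = 0.3999
  Stage 2: F_2 = 10^(7.75/10) = 5.957, G_2 = 10^(−5.53/10) = 0.2799
  Stage 3: F_3 = 10^(3.51/10) = 2.244, G_3 = 10^(−3.51/10) = 0.4457
  Stage 4: F_4 = 10^(6.33/10) = 4.295, G_4 = 10^(34.4/10) = 2754
Friis cascade:
  F = 2.500 + (5.957 − 1)/0.3999 + (2.244 − 1)/0.1119 + (4.295 − 1)/0.04989 = 92.06
NF = 10 log₁₀(92.06) = 19.64 dB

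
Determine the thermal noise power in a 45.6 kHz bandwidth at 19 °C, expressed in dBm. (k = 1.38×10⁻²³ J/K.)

−127.4 dBm

T = 19 °C + 273.15 = 292.15 K
P_n = kTB = 1.38×10⁻²³ × 292.15 × 4.56×10⁴ = 1.84×10⁻¹⁶ W
In dBm: 10 log₁₀(1.84×10⁻¹⁶ / 10⁻³) = −127.4 dBm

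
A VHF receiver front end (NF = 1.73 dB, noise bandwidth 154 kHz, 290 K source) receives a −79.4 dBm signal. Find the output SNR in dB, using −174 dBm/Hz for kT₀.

Noise floor: N = −174 + 10 log₁₀(B) + NF
10 log₁₀(1.54×10⁵) = 51.88 dB
N = −174 + 51.88 + 1.73 = −120.39 dBm
SNR = P_sig − N = −79.4 − (−120.39) = 40.99 dB → 41.0 dB

41.0 dB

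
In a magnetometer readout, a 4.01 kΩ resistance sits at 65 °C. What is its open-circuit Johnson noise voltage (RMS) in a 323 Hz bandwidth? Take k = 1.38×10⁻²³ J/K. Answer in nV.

T = 65 °C + 273.15 = 338.15 K
V_n = √(4kTRB)
4kTRB = 4 × 1.38×10⁻²³ × 338.15 × 4.01×10³ × 3.23×10² = 2.42×10⁻¹⁴ V²
V_n = √(2.42×10⁻¹⁴) = 1.55×10⁻⁷ V = 155 nV

155 nV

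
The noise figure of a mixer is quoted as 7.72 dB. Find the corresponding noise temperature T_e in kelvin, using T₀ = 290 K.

F = 10^(7.72/10) = 5.91562
T_e = (F − 1)·T₀ = (5.91562 − 1) × 290 = 1426 K

1426 K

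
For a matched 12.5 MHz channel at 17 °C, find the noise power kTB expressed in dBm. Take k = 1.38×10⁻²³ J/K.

T = 17 °C + 273.15 = 290.15 K
P_n = kTB = 1.38×10⁻²³ × 290.15 × 1.25×10⁷ = 5.01×10⁻¹⁴ W
In dBm: 10 log₁₀(5.01×10⁻¹⁴ / 10⁻³) = −103.0 dBm

−103.0 dBm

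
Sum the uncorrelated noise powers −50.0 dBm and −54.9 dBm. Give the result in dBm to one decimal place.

Convert to linear, add, convert back:
P₁ = 1.00×10⁻⁸ W, P₂ = 3.24×10⁻⁹ W
P_tot = 1.32×10⁻⁸ W → 10 log₁₀(P_tot / 10⁻³) = −48.8 dBm

−48.8 dBm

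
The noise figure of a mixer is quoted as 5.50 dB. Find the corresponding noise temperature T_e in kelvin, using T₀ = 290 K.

F = 10^(5.50/10) = 3.54813
T_e = (F − 1)·T₀ = (3.54813 − 1) × 290 = 739 K

739 K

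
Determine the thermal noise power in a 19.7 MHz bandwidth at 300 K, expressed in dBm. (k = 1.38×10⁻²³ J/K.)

P_n = kTB = 1.38×10⁻²³ × 300 × 1.97×10⁷ = 8.16×10⁻¹⁴ W
In dBm: 10 log₁₀(8.16×10⁻¹⁴ / 10⁻³) = −100.9 dBm

−100.9 dBm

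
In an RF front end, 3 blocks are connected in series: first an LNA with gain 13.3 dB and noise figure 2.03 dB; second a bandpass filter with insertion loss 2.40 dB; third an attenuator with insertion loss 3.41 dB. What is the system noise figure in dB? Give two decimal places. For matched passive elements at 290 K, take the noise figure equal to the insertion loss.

Convert to linear (a loss of L dB is a gain of −L dB): F_i = 10^(NF_i/10), G_i = 10^(G_i,dB/10)
  Stage 1: F_1 = 10^(2.03/10) = 1.596, G_1 = 10^(13.3/10) = 21.38
  Stage 2: F_2 = 10^(2.40/10) = 1.738, G_2 = 10^(−2.40/10) = 0.5754
  Stage 3: F_3 = 10^(3.41/10) = 2.193, G_3 = 10^(−3.41/10) = 0.4560
Friis cascade:
  F = 1.596 + (1.738 − 1)/21.38 + (2.193 − 1)/12.30 = 1.727
NF = 10 log₁₀(1.727) = 2.37 dB

2.37 dB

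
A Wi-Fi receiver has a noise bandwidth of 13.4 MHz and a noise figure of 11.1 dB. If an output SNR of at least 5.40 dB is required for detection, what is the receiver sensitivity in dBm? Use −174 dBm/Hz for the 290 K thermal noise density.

Sensitivity = −174 + 10 log₁₀(B) + NF + SNR_min
= −174 + 71.27 + 11.1 + 5.40
= −86.23 dBm → −86.2 dBm

−86.2 dBm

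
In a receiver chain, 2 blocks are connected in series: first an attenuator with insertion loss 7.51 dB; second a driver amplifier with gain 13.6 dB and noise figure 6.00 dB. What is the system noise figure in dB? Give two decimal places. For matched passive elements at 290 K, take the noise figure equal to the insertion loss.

13.51 dB

Convert to linear (a loss of L dB is a gain of −L dB): F_i = 10^(NF_i/10), G_i = 10^(G_i,dB/10)
  Stage 1: F_1 = 10^(7.51/10) = 5.636, G_1 = 10^(−7.51/10) = 0.1774
  Stage 2: F_2 = 10^(6.00/10) = 3.981, G_2 = 10^(13.6/10) = 22.91
Friis cascade:
  F = 5.636 + (3.981 − 1)/0.1774 = 22.44
NF = 10 log₁₀(22.44) = 13.51 dB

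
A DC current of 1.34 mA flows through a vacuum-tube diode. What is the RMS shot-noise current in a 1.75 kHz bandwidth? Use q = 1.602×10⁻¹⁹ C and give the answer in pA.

I_n = √(2qI·B)
2qI·B = 2 × 1.602×10⁻¹⁹ × 1.34×10⁻³ × 1.75×10³ = 7.51×10⁻¹⁹ A²
I_n = √(7.51×10⁻¹⁹) = 8.67×10⁻¹⁰ A = 867 pA

867 pA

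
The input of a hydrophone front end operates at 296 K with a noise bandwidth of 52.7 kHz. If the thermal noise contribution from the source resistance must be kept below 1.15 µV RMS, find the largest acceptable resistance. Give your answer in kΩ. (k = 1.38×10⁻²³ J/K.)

Johnson–Nyquist: V_n = √(4kTRB) ⇒ R = V_n² / (4kTB)
4kTB = 4 × 1.38×10⁻²³ × 296 × 5.27×10⁴ = 8.61×10⁻¹⁶
R = (1.15×10⁻⁶)² / 8.61×10⁻¹⁶ = 1.54×10³ Ω = 1.54 kΩ

1.54 kΩ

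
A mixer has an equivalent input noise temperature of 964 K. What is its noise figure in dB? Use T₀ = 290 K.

6.36 dB

F = 1 + T_e/T₀ = 1 + 964/290 = 4.32414
NF = 10 log₁₀(4.32414) = 6.36 dB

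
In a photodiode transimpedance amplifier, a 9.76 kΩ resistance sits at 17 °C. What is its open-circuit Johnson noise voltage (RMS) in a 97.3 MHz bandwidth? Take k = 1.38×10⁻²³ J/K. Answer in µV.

T = 17 °C + 273.15 = 290.15 K
V_n = √(4kTRB)
4kTRB = 4 × 1.38×10⁻²³ × 290.15 × 9.76×10³ × 9.73×10⁷ = 1.52×10⁻⁸ V²
V_n = √(1.52×10⁻⁸) = 1.23×10⁻⁴ V = 123 µV

123 µV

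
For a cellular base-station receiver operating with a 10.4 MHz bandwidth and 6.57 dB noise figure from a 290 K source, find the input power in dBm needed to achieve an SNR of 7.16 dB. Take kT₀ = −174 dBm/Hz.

−90.1 dBm

Sensitivity = −174 + 10 log₁₀(B) + NF + SNR_min
= −174 + 70.17 + 6.57 + 7.16
= −90.10 dBm → −90.1 dBm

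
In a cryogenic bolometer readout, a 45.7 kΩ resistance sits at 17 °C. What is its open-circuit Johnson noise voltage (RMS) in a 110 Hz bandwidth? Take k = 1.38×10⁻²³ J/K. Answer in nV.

284 nV

T = 17 °C + 273.15 = 290.15 K
V_n = √(4kTRB)
4kTRB = 4 × 1.38×10⁻²³ × 290.15 × 4.57×10⁴ × 1.10×10² = 8.05×10⁻¹⁴ V²
V_n = √(8.05×10⁻¹⁴) = 2.84×10⁻⁷ V = 284 nV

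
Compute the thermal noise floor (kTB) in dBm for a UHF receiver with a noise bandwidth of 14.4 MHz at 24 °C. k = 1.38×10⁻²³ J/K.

T = 24 °C + 273.15 = 297.15 K
P_n = kTB = 1.38×10⁻²³ × 297.15 × 1.44×10⁷ = 5.90×10⁻¹⁴ W
In dBm: 10 log₁₀(5.90×10⁻¹⁴ / 10⁻³) = −102.3 dBm

−102.3 dBm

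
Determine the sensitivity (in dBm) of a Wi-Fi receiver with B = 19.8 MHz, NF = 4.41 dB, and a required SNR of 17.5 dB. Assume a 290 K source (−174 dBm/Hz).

Sensitivity = −174 + 10 log₁₀(B) + NF + SNR_min
= −174 + 72.97 + 4.41 + 17.5
= −79.12 dBm → −79.1 dBm

−79.1 dBm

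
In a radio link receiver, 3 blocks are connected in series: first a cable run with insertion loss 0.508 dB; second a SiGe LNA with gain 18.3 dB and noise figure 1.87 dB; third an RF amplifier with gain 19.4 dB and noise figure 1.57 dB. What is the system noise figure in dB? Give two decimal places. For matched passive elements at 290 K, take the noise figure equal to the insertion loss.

Convert to linear (a loss of L dB is a gain of −L dB): F_i = 10^(NF_i/10), G_i = 10^(G_i,dB/10)
  Stage 1: F_1 = 10^(0.508/10) = 1.124, G_1 = 10^(−0.508/10) = 0.8896
  Stage 2: F_2 = 10^(1.87/10) = 1.538, G_2 = 10^(18.3/10) = 67.61
  Stage 3: F_3 = 10^(1.57/10) = 1.435, G_3 = 10^(19.4/10) = 87.10
Friis cascade:
  F = 1.124 + (1.538 − 1)/0.8896 + (1.435 − 1)/60.15 = 1.736
NF = 10 log₁₀(1.736) = 2.40 dB

2.40 dB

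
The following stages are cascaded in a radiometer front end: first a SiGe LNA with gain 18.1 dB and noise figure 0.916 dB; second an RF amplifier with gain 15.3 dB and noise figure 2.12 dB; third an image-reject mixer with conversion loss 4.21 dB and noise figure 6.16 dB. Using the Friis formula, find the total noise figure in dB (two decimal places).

Convert to linear (a loss of L dB is a gain of −L dB): F_i = 10^(NF_i/10), G_i = 10^(G_i,dB/10)
  Stage 1: F_1 = 10^(0.916/10) = 1.235, G_1 = 10^(18.1/10) = 64.57
  Stage 2: F_2 = 10^(2.12/10) = 1.629, G_2 = 10^(15.3/10) = 33.88
  Stage 3: F_3 = 10^(6.16/10) = 4.130, G_3 = 10^(−4.21/10) = 0.3793
Friis cascade:
  F = 1.235 + (1.629 − 1)/64.57 + (4.130 − 1)/2188 = 1.246
NF = 10 log₁₀(1.246) = 0.96 dB

0.96 dB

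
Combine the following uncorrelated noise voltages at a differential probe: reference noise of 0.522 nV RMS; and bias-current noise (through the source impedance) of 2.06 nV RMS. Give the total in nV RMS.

2.13 nV

Uncorrelated sources add in power (mean-square): V_tot = √(ΣV_i²)
V_tot = √[(5.22×10⁻¹⁰)² + (2.06×10⁻⁹)²] = 2.13×10⁻⁹ V = 2.13 nV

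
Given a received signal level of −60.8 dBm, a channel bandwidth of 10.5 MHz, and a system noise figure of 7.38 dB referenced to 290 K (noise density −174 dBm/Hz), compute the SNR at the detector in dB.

35.6 dB

Noise floor: N = −174 + 10 log₁₀(B) + NF
10 log₁₀(1.05×10⁷) = 70.21 dB
N = −174 + 70.21 + 7.38 = −96.41 dBm
SNR = P_sig − N = −60.8 − (−96.41) = 35.61 dB → 35.6 dB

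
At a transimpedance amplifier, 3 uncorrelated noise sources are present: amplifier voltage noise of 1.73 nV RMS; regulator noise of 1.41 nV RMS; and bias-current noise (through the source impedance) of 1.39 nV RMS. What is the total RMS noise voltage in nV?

Uncorrelated sources add in power (mean-square): V_tot = √(ΣV_i²)
V_tot = √[(1.73×10⁻⁹)² + (1.41×10⁻⁹)² + (1.39×10⁻⁹)²] = 2.63×10⁻⁹ V = 2.63 nV

2.63 nV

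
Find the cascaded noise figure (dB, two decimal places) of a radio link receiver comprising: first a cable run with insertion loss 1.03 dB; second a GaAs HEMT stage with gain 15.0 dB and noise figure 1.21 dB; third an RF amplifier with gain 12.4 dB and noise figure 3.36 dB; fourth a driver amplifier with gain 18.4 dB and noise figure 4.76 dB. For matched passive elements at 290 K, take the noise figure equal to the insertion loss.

Convert to linear (a loss of L dB is a gain of −L dB): F_i = 10^(NF_i/10), G_i = 10^(G_i,dB/10)
  Stage 1: F_1 = 10^(1.03/10) = 1.268, G_1 = 10^(−1.03/10) = 0.7889
  Stage 2: F_2 = 10^(1.21/10) = 1.321, G_2 = 10^(15.0/10) = 31.62
  Stage 3: F_3 = 10^(3.36/10) = 2.168, G_3 = 10^(12.4/10) = 17.38
  Stage 4: F_4 = 10^(4.76/10) = 2.992, G_4 = 10^(18.4/10) = 69.18
Friis cascade:
  F = 1.268 + (1.321 − 1)/0.7889 + (2.168 − 1)/24.95 + (2.992 − 1)/433.5 = 1.726
NF = 10 log₁₀(1.726) = 2.37 dB

2.37 dB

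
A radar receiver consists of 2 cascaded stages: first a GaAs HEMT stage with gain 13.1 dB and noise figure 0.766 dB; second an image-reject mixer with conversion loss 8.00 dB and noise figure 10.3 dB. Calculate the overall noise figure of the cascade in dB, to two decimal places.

Convert to linear (a loss of L dB is a gain of −L dB): F_i = 10^(NF_i/10), G_i = 10^(G_i,dB/10)
  Stage 1: F_1 = 10^(0.766/10) = 1.193, G_1 = 10^(13.1/10) = 20.42
  Stage 2: F_2 = 10^(10.3/10) = 10.72, G_2 = 10^(−8.00/10) = 0.1585
Friis cascade:
  F = 1.193 + (10.72 − 1)/20.42 = 1.669
NF = 10 log₁₀(1.669) = 2.22 dB

2.22 dB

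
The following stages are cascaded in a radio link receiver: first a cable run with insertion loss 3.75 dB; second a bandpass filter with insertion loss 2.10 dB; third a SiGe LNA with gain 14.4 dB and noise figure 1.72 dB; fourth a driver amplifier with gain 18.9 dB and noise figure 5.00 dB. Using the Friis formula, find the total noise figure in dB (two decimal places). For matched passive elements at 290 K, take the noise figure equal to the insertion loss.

Convert to linear (a loss of L dB is a gain of −L dB): F_i = 10^(NF_i/10), G_i = 10^(G_i,dB/10)
  Stage 1: F_1 = 10^(3.75/10) = 2.371, G_1 = 10^(−3.75/10) = 0.4217
  Stage 2: F_2 = 10^(2.10/10) = 1.622, G_2 = 10^(−2.10/10) = 0.6166
  Stage 3: F_3 = 10^(1.72/10) = 1.486, G_3 = 10^(14.4/10) = 27.54
  Stage 4: F_4 = 10^(5.00/10) = 3.162, G_4 = 10^(18.9/10) = 77.62
Friis cascade:
  F = 2.371 + (1.622 − 1)/0.4217 + (1.486 − 1)/0.2600 + (3.162 − 1)/7.161 = 6.017
NF = 10 log₁₀(6.017) = 7.79 dB

7.79 dB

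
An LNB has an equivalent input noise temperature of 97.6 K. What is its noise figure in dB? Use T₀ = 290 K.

1.26 dB

F = 1 + T_e/T₀ = 1 + 97.6/290 = 1.33655
NF = 10 log₁₀(1.33655) = 1.26 dB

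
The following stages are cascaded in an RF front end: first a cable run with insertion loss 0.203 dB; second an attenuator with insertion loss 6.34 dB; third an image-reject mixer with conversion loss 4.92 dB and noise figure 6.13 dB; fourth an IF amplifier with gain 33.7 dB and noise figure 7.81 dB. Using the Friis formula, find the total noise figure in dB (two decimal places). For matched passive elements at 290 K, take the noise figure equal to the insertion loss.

19.50 dB

Convert to linear (a loss of L dB is a gain of −L dB): F_i = 10^(NF_i/10), G_i = 10^(G_i,dB/10)
  Stage 1: F_1 = 10^(0.203/10) = 1.048, G_1 = 10^(−0.203/10) = 0.9543
  Stage 2: F_2 = 10^(6.34/10) = 4.305, G_2 = 10^(−6.34/10) = 0.2323
  Stage 3: F_3 = 10^(6.13/10) = 4.102, G_3 = 10^(−4.92/10) = 0.3221
  Stage 4: F_4 = 10^(7.81/10) = 6.039, G_4 = 10^(33.7/10) = 2344
Friis cascade:
  F = 1.048 + (4.305 − 1)/0.9543 + (4.102 − 1)/0.2217 + (6.039 − 1)/0.07140 = 89.09
NF = 10 log₁₀(89.09) = 19.50 dB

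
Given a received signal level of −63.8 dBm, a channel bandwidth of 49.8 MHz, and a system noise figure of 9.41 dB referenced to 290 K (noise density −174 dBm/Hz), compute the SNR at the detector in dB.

23.8 dB

Noise floor: N = −174 + 10 log₁₀(B) + NF
10 log₁₀(4.98×10⁷) = 76.97 dB
N = −174 + 76.97 + 9.41 = −87.62 dBm
SNR = P_sig − N = −63.8 − (−87.62) = 23.82 dB → 23.8 dB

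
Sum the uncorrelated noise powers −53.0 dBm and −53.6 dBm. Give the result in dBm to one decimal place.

−50.3 dBm

Convert to linear, add, convert back:
P₁ = 5.01×10⁻⁹ W, P₂ = 4.37×10⁻⁹ W
P_tot = 9.38×10⁻⁹ W → 10 log₁₀(P_tot / 10⁻³) = −50.3 dBm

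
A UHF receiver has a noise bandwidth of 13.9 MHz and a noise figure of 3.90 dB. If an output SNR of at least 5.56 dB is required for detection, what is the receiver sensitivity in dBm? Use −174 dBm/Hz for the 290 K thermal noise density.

Sensitivity = −174 + 10 log₁₀(B) + NF + SNR_min
= −174 + 71.43 + 3.90 + 5.56
= −93.11 dBm → −93.1 dBm

−93.1 dBm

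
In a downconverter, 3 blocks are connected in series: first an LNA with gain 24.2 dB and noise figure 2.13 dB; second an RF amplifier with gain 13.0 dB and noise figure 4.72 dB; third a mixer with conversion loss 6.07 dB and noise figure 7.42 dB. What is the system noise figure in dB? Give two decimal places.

2.15 dB

Convert to linear (a loss of L dB is a gain of −L dB): F_i = 10^(NF_i/10), G_i = 10^(G_i,dB/10)
  Stage 1: F_1 = 10^(2.13/10) = 1.633, G_1 = 10^(24.2/10) = 263.0
  Stage 2: F_2 = 10^(4.72/10) = 2.965, G_2 = 10^(13.0/10) = 19.95
  Stage 3: F_3 = 10^(7.42/10) = 5.521, G_3 = 10^(−6.07/10) = 0.2472
Friis cascade:
  F = 1.633 + (2.965 − 1)/263.0 + (5.521 − 1)/5248 = 1.641
NF = 10 log₁₀(1.641) = 2.15 dB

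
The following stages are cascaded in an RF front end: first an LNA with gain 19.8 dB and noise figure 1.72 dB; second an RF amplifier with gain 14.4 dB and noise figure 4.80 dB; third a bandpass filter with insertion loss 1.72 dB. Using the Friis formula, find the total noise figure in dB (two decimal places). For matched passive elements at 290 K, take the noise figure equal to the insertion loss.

Convert to linear (a loss of L dB is a gain of −L dB): F_i = 10^(NF_i/10), G_i = 10^(G_i,dB/10)
  Stage 1: F_1 = 10^(1.72/10) = 1.486, G_1 = 10^(19.8/10) = 95.50
  Stage 2: F_2 = 10^(4.80/10) = 3.020, G_2 = 10^(14.4/10) = 27.54
  Stage 3: F_3 = 10^(1.72/10) = 1.486, G_3 = 10^(−1.72/10) = 0.6730
Friis cascade:
  F = 1.486 + (3.020 − 1)/95.50 + (1.486 − 1)/2630 = 1.507
NF = 10 log₁₀(1.507) = 1.78 dB

1.78 dB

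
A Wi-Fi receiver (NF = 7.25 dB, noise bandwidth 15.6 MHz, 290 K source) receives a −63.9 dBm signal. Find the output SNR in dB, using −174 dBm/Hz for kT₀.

Noise floor: N = −174 + 10 log₁₀(B) + NF
10 log₁₀(1.56×10⁷) = 71.93 dB
N = −174 + 71.93 + 7.25 = −94.82 dBm
SNR = P_sig − N = −63.9 − (−94.82) = 30.92 dB → 30.9 dB

30.9 dB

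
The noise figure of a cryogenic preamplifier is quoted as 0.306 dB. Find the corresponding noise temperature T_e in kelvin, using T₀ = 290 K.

21.2 K

F = 10^(0.306/10) = 1.073
T_e = (F − 1)·T₀ = (1.073 − 1) × 290 = 21.2 K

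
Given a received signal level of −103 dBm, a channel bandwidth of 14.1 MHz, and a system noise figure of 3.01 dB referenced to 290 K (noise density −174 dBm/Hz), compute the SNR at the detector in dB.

Noise floor: N = −174 + 10 log₁₀(B) + NF
10 log₁₀(1.41×10⁷) = 71.49 dB
N = −174 + 71.49 + 3.01 = −99.50 dBm
SNR = P_sig − N = −103 − (−99.50) = −3.50 dB → −3.5 dB

−3.5 dB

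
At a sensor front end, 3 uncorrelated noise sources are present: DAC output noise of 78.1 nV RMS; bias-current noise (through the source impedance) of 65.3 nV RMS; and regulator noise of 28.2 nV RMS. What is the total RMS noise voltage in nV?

106 nV

Uncorrelated sources add in power (mean-square): V_tot = √(ΣV_i²)
V_tot = √[(7.81×10⁻⁸)² + (6.53×10⁻⁸)² + (2.82×10⁻⁸)²] = 1.06×10⁻⁷ V = 106 nV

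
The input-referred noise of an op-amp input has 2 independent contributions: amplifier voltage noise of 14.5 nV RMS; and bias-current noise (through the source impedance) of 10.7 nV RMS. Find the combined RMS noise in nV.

18.0 nV

Uncorrelated sources add in power (mean-square): V_tot = √(ΣV_i²)
V_tot = √[(1.45×10⁻⁸)² + (1.07×10⁻⁸)²] = 1.80×10⁻⁸ V = 18.0 nV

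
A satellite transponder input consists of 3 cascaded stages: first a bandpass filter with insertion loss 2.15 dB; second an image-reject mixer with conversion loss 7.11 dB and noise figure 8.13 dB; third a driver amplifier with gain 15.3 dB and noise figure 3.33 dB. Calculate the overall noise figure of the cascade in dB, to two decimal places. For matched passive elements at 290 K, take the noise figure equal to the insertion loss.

Convert to linear (a loss of L dB is a gain of −L dB): F_i = 10^(NF_i/10), G_i = 10^(G_i,dB/10)
  Stage 1: F_1 = 10^(2.15/10) = 1.641, G_1 = 10^(−2.15/10) = 0.6095
  Stage 2: F_2 = 10^(8.13/10) = 6.501, G_2 = 10^(−7.11/10) = 0.1945
  Stage 3: F_3 = 10^(3.33/10) = 2.153, G_3 = 10^(15.3/10) = 33.88
Friis cascade:
  F = 1.641 + (6.501 − 1)/0.6095 + (2.153 − 1)/0.1186 = 20.39
NF = 10 log₁₀(20.39) = 13.09 dB

13.09 dB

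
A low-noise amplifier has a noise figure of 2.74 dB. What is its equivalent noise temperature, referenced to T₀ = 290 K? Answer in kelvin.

F = 10^(2.74/10) = 1.87932
T_e = (F − 1)·T₀ = (1.87932 − 1) × 290 = 255 K

255 K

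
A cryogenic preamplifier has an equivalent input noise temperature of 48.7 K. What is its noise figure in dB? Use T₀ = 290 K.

0.674 dB

F = 1 + T_e/T₀ = 1 + 48.7/290 = 1.16793
NF = 10 log₁₀(1.16793) = 0.674 dB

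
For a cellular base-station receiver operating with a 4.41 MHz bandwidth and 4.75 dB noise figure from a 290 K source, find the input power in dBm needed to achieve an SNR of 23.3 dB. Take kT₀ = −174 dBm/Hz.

−79.5 dBm

Sensitivity = −174 + 10 log₁₀(B) + NF + SNR_min
= −174 + 66.44 + 4.75 + 23.3
= −79.51 dBm → −79.5 dBm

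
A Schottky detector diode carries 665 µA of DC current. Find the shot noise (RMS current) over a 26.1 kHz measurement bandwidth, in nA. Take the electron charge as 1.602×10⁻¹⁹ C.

I_n = √(2qI·B)
2qI·B = 2 × 1.602×10⁻¹⁹ × 6.65×10⁻⁴ × 2.61×10⁴ = 5.56×10⁻¹⁸ A²
I_n = √(5.56×10⁻¹⁸) = 2.36×10⁻⁹ A = 2.36 nA

2.36 nA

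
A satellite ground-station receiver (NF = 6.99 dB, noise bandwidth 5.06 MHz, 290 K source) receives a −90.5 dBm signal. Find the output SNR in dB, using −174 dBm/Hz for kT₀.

Noise floor: N = −174 + 10 log₁₀(B) + NF
10 log₁₀(5.06×10⁶) = 67.04 dB
N = −174 + 67.04 + 6.99 = −99.97 dBm
SNR = P_sig − N = −90.5 − (−99.97) = 9.47 dB → 9.5 dB

9.5 dB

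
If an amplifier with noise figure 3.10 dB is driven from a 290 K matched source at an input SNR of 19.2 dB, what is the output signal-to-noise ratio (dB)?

By definition F = SNR_in/SNR_out, so in dB: SNR_out = SNR_in − NF
SNR_out = 19.2 − 3.10 = 16.10 dB

16.10 dB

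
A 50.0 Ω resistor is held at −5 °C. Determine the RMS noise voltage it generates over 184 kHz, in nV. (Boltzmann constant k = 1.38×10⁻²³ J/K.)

369 nV

T = −5 °C + 273.15 = 268.15 K
V_n = √(4kTRB)
4kTRB = 4 × 1.38×10⁻²³ × 268.15 × 5.00×10¹ × 1.84×10⁵ = 1.36×10⁻¹³ V²
V_n = √(1.36×10⁻¹³) = 3.69×10⁻⁷ V = 369 nV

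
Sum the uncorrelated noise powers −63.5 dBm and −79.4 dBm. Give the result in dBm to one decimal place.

−63.4 dBm

Convert to linear, add, convert back:
P₁ = 4.47×10⁻¹⁰ W, P₂ = 1.15×10⁻¹¹ W
P_tot = 4.58×10⁻¹⁰ W → 10 log₁₀(P_tot / 10⁻³) = −63.4 dBm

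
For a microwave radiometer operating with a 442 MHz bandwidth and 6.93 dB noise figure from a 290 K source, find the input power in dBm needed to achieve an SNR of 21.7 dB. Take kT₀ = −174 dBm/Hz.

−58.9 dBm

Sensitivity = −174 + 10 log₁₀(B) + NF + SNR_min
= −174 + 86.45 + 6.93 + 21.7
= −58.92 dBm → −58.9 dBm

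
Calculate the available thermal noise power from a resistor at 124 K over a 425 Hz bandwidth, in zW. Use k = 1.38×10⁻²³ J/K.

P_n = kTB = 1.38×10⁻²³ × 124 × 4.25×10² = 7.27×10⁻¹⁹ W = 727 zW

727 zW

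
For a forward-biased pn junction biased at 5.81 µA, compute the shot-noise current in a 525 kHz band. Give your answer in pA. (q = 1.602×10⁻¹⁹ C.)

I_n = √(2qI·B)
2qI·B = 2 × 1.602×10⁻¹⁹ × 5.81×10⁻⁶ × 5.25×10⁵ = 9.77×10⁻¹⁹ A²
I_n = √(9.77×10⁻¹⁹) = 9.89×10⁻¹⁰ A = 989 pA

989 pA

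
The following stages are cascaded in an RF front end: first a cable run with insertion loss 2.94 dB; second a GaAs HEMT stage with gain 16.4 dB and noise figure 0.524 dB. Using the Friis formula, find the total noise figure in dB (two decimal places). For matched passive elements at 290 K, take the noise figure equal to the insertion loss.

3.46 dB

Convert to linear (a loss of L dB is a gain of −L dB): F_i = 10^(NF_i/10), G_i = 10^(G_i,dB/10)
  Stage 1: F_1 = 10^(2.94/10) = 1.968, G_1 = 10^(−2.94/10) = 0.5082
  Stage 2: F_2 = 10^(0.524/10) = 1.128, G_2 = 10^(16.4/10) = 43.65
Friis cascade:
  F = 1.968 + (1.128 − 1)/0.5082 = 2.220
NF = 10 log₁₀(2.220) = 3.46 dB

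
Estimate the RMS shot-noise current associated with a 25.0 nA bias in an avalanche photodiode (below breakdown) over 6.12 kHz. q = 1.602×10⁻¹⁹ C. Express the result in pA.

7.00 pA

I_n = √(2qI·B)
2qI·B = 2 × 1.602×10⁻¹⁹ × 2.50×10⁻⁸ × 6.12×10³ = 4.90×10⁻²³ A²
I_n = √(4.90×10⁻²³) = 7.00×10⁻¹² A = 7.00 pA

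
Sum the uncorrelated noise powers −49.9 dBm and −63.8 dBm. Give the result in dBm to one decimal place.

Convert to linear, add, convert back:
P₁ = 1.02×10⁻⁸ W, P₂ = 4.17×10⁻¹⁰ W
P_tot = 1.06×10⁻⁸ W → 10 log₁₀(P_tot / 10⁻³) = −49.7 dBm

−49.7 dBm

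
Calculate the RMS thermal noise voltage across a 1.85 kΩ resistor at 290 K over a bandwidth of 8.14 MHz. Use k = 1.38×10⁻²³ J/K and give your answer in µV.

V_n = √(4kTRB)
4kTRB = 4 × 1.38×10⁻²³ × 290 × 1.85×10³ × 8.14×10⁶ = 2.41×10⁻¹⁰ V²
V_n = √(2.41×10⁻¹⁰) = 1.55×10⁻⁵ V = 15.5 µV

15.5 µV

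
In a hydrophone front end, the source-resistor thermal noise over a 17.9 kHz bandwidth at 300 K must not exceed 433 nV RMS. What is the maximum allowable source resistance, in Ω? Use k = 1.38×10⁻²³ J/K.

633 Ω

Johnson–Nyquist: V_n = √(4kTRB) ⇒ R = V_n² / (4kTB)
4kTB = 4 × 1.38×10⁻²³ × 300 × 1.79×10⁴ = 2.96×10⁻¹⁶
R = (4.33×10⁻⁷)² / 2.96×10⁻¹⁶ = 6.33×10² Ω = 633 Ω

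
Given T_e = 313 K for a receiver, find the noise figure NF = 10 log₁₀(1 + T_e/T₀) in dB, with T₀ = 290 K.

F = 1 + T_e/T₀ = 1 + 313/290 = 2.07931
NF = 10 log₁₀(2.07931) = 3.18 dB

3.18 dB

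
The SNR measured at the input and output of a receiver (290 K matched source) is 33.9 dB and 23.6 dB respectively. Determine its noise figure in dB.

10.3 dB

NF (dB) = SNR_in(dB) − SNR_out(dB) when the source is at T₀
NF = 33.9 − 23.6 = 10.3 dB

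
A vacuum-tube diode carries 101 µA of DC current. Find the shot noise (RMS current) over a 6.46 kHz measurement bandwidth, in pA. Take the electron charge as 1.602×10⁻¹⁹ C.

I_n = √(2qI·B)
2qI·B = 2 × 1.602×10⁻¹⁹ × 1.01×10⁻⁴ × 6.46×10³ = 2.09×10⁻¹⁹ A²
I_n = √(2.09×10⁻¹⁹) = 4.57×10⁻¹⁰ A = 457 pA

457 pA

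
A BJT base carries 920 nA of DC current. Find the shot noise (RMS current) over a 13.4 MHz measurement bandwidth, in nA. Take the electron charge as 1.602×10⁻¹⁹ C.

1.99 nA

I_n = √(2qI·B)
2qI·B = 2 × 1.602×10⁻¹⁹ × 9.20×10⁻⁷ × 1.34×10⁷ = 3.95×10⁻¹⁸ A²
I_n = √(3.95×10⁻¹⁸) = 1.99×10⁻⁹ A = 1.99 nA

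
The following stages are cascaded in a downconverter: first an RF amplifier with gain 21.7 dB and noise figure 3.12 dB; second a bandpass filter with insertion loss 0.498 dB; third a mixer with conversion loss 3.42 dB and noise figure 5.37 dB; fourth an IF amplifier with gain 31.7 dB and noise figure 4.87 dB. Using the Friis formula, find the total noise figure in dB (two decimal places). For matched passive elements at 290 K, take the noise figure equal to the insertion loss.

3.23 dB

Convert to linear (a loss of L dB is a gain of −L dB): F_i = 10^(NF_i/10), G_i = 10^(G_i,dB/10)
  Stage 1: F_1 = 10^(3.12/10) = 2.051, G_1 = 10^(21.7/10) = 147.9
  Stage 2: F_2 = 10^(0.498/10) = 1.122, G_2 = 10^(−0.498/10) = 0.8917
  Stage 3: F_3 = 10^(5.37/10) = 3.443, G_3 = 10^(−3.42/10) = 0.4550
  Stage 4: F_4 = 10^(4.87/10) = 3.069, G_4 = 10^(31.7/10) = 1479
Friis cascade:
  F = 2.051 + (1.122 − 1)/147.9 + (3.443 − 1)/131.9 + (3.069 − 1)/60.01 = 2.105
NF = 10 log₁₀(2.105) = 3.23 dB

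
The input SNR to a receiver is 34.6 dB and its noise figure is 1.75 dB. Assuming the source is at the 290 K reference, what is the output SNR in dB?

32.85 dB

By definition F = SNR_in/SNR_out, so in dB: SNR_out = SNR_in − NF
SNR_out = 34.6 − 1.75 = 32.85 dB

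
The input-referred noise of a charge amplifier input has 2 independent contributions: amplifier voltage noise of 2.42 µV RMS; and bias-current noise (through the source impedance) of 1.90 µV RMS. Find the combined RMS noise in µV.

Uncorrelated sources add in power (mean-square): V_tot = √(ΣV_i²)
V_tot = √[(2.42×10⁻⁶)² + (1.90×10⁻⁶)²] = 3.08×10⁻⁶ V = 3.08 µV

3.08 µV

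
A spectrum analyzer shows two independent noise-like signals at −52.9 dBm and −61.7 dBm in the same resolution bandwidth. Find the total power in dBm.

Convert to linear, add, convert back:
P₁ = 5.13×10⁻⁹ W, P₂ = 6.76×10⁻¹⁰ W
P_tot = 5.80×10⁻⁹ W → 10 log₁₀(P_tot / 10⁻³) = −52.4 dBm

−52.4 dBm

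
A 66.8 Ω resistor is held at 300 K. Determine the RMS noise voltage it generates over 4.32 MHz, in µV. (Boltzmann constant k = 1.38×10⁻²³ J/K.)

V_n = √(4kTRB)
4kTRB = 4 × 1.38×10⁻²³ × 300 × 6.68×10¹ × 4.32×10⁶ = 4.78×10⁻¹² V²
V_n = √(4.78×10⁻¹²) = 2.19×10⁻⁶ V = 2.19 µV

2.19 µV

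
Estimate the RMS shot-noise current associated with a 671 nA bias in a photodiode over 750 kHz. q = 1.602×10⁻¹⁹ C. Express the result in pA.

402 pA

I_n = √(2qI·B)
2qI·B = 2 × 1.602×10⁻¹⁹ × 6.71×10⁻⁷ × 7.50×10⁵ = 1.61×10⁻¹⁹ A²
I_n = √(1.61×10⁻¹⁹) = 4.02×10⁻¹⁰ A = 402 pA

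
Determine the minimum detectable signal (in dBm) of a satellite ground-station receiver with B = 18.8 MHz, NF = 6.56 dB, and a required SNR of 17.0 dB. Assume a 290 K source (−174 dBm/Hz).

−77.7 dBm

Sensitivity = −174 + 10 log₁₀(B) + NF + SNR_min
= −174 + 72.74 + 6.56 + 17.0
= −77.70 dBm → −77.7 dBm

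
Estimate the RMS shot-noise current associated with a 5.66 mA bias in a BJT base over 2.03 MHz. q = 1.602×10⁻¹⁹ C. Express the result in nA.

I_n = √(2qI·B)
2qI·B = 2 × 1.602×10⁻¹⁹ × 5.66×10⁻³ × 2.03×10⁶ = 3.68×10⁻¹⁵ A²
I_n = √(3.68×10⁻¹⁵) = 6.07×10⁻⁸ A = 60.7 nA

60.7 nA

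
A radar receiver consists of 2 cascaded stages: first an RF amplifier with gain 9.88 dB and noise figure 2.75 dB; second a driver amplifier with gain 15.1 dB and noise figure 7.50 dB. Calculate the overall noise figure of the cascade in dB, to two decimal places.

3.73 dB

Convert to linear (a loss of L dB is a gain of −L dB): F_i = 10^(NF_i/10), G_i = 10^(G_i,dB/10)
  Stage 1: F_1 = 10^(2.75/10) = 1.884, G_1 = 10^(9.88/10) = 9.727
  Stage 2: F_2 = 10^(7.50/10) = 5.623, G_2 = 10^(15.1/10) = 32.36
Friis cascade:
  F = 1.884 + (5.623 − 1)/9.727 = 2.359
NF = 10 log₁₀(2.359) = 3.73 dB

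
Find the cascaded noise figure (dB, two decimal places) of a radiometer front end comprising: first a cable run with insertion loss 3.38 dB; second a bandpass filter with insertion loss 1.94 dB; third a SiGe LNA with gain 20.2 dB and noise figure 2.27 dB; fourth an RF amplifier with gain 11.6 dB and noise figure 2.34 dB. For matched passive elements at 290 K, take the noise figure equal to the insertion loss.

7.61 dB

Convert to linear (a loss of L dB is a gain of −L dB): F_i = 10^(NF_i/10), G_i = 10^(G_i,dB/10)
  Stage 1: F_1 = 10^(3.38/10) = 2.178, G_1 = 10^(−3.38/10) = 0.4592
  Stage 2: F_2 = 10^(1.94/10) = 1.563, G_2 = 10^(−1.94/10) = 0.6397
  Stage 3: F_3 = 10^(2.27/10) = 1.687, G_3 = 10^(20.2/10) = 104.7
  Stage 4: F_4 = 10^(2.34/10) = 1.714, G_4 = 10^(11.6/10) = 14.45
Friis cascade:
  F = 2.178 + (1.563 − 1)/0.4592 + (1.687 − 1)/0.2938 + (1.714 − 1)/30.76 = 5.764
NF = 10 log₁₀(5.764) = 7.61 dB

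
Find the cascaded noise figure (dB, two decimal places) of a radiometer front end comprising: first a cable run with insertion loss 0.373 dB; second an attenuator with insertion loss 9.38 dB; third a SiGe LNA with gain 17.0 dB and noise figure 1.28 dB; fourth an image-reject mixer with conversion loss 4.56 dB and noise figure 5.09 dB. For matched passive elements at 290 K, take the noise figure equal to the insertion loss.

Convert to linear (a loss of L dB is a gain of −L dB): F_i = 10^(NF_i/10), G_i = 10^(G_i,dB/10)
  Stage 1: F_1 = 10^(0.373/10) = 1.090, G_1 = 10^(−0.373/10) = 0.9177
  Stage 2: F_2 = 10^(9.38/10) = 8.670, G_2 = 10^(−9.38/10) = 0.1153
  Stage 3: F_3 = 10^(1.28/10) = 1.343, G_3 = 10^(17.0/10) = 50.12
  Stage 4: F_4 = 10^(5.09/10) = 3.228, G_4 = 10^(−4.56/10) = 0.3499
Friis cascade:
  F = 1.090 + (8.670 − 1)/0.9177 + (1.343 − 1)/0.1059 + (3.228 − 1)/5.305 = 13.11
NF = 10 log₁₀(13.11) = 11.17 dB

11.17 dB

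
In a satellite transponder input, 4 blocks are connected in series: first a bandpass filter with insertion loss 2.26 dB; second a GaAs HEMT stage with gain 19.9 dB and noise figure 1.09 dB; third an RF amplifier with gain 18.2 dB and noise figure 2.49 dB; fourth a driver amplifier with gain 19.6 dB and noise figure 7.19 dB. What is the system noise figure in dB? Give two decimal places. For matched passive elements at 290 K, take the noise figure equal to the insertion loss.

Convert to linear (a loss of L dB is a gain of −L dB): F_i = 10^(NF_i/10), G_i = 10^(G_i,dB/10)
  Stage 1: F_1 = 10^(2.26/10) = 1.683, G_1 = 10^(−2.26/10) = 0.5943
  Stage 2: F_2 = 10^(1.09/10) = 1.285, G_2 = 10^(19.9/10) = 97.72
  Stage 3: F_3 = 10^(2.49/10) = 1.774, G_3 = 10^(18.2/10) = 66.07
  Stage 4: F_4 = 10^(7.19/10) = 5.236, G_4 = 10^(19.6/10) = 91.20
Friis cascade:
  F = 1.683 + (1.285 − 1)/0.5943 + (1.774 − 1)/58.08 + (5.236 − 1)/3837 = 2.177
NF = 10 log₁₀(2.177) = 3.38 dB

3.38 dB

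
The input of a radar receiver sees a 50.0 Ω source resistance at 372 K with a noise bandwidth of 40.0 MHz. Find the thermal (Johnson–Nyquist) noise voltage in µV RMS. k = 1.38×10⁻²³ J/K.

6.41 µV

V_n = √(4kTRB)
4kTRB = 4 × 1.38×10⁻²³ × 372 × 5.00×10¹ × 4.00×10⁷ = 4.11×10⁻¹¹ V²
V_n = √(4.11×10⁻¹¹) = 6.41×10⁻⁶ V = 6.41 µV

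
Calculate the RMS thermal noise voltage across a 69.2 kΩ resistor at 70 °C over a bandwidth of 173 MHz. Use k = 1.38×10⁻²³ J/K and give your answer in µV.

T = 70 °C + 273.15 = 343.15 K
V_n = √(4kTRB)
4kTRB = 4 × 1.38×10⁻²³ × 343.15 × 6.92×10⁴ × 1.73×10⁸ = 2.27×10⁻⁷ V²
V_n = √(2.27×10⁻⁷) = 4.76×10⁻⁴ V = 476 µV

476 µV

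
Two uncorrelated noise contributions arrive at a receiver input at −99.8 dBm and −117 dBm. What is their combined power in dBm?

−99.7 dBm

Convert to linear, add, convert back:
P₁ = 1.05×10⁻¹³ W, P₂ = 2.00×10⁻¹⁵ W
P_tot = 1.07×10⁻¹³ W → 10 log₁₀(P_tot / 10⁻³) = −99.7 dBm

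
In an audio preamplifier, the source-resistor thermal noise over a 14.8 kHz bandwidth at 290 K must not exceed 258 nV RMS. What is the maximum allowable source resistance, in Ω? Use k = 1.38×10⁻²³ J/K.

281 Ω

Johnson–Nyquist: V_n = √(4kTRB) ⇒ R = V_n² / (4kTB)
4kTB = 4 × 1.38×10⁻²³ × 290 × 1.48×10⁴ = 2.37×10⁻¹⁶
R = (2.58×10⁻⁷)² / 2.37×10⁻¹⁶ = 2.81×10² Ω = 281 Ω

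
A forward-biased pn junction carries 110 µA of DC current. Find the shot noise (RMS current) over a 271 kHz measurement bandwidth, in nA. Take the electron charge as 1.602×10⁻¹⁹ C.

3.09 nA

I_n = √(2qI·B)
2qI·B = 2 × 1.602×10⁻¹⁹ × 1.10×10⁻⁴ × 2.71×10⁵ = 9.55×10⁻¹⁸ A²
I_n = √(9.55×10⁻¹⁸) = 3.09×10⁻⁹ A = 3.09 nA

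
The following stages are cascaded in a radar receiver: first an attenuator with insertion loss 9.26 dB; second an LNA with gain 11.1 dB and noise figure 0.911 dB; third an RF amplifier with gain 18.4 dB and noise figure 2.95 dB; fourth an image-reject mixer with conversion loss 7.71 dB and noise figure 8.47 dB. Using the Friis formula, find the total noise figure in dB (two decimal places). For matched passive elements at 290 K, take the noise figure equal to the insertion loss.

10.45 dB

Convert to linear (a loss of L dB is a gain of −L dB): F_i = 10^(NF_i/10), G_i = 10^(G_i,dB/10)
  Stage 1: F_1 = 10^(9.26/10) = 8.433, G_1 = 10^(−9.26/10) = 0.1186
  Stage 2: F_2 = 10^(0.911/10) = 1.233, G_2 = 10^(11.1/10) = 12.88
  Stage 3: F_3 = 10^(2.95/10) = 1.972, G_3 = 10^(18.4/10) = 69.18
  Stage 4: F_4 = 10^(8.47/10) = 7.031, G_4 = 10^(−7.71/10) = 0.1694
Friis cascade:
  F = 8.433 + (1.233 − 1)/0.1186 + (1.972 − 1)/1.528 + (7.031 − 1)/105.7 = 11.10
NF = 10 log₁₀(11.10) = 10.45 dB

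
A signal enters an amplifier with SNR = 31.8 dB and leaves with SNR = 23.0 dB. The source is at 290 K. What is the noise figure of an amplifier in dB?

NF (dB) = SNR_in(dB) − SNR_out(dB) when the source is at T₀
NF = 31.8 − 23.0 = 8.8 dB

8.8 dB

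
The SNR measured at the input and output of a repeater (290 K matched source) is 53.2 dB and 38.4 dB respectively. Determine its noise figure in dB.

NF (dB) = SNR_in(dB) − SNR_out(dB) when the source is at T₀
NF = 53.2 − 38.4 = 14.8 dB

14.8 dB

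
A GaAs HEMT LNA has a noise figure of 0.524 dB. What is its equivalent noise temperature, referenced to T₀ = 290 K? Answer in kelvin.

37.2 K

F = 10^(0.524/10) = 1.12824
T_e = (F − 1)·T₀ = (1.12824 − 1) × 290 = 37.2 K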